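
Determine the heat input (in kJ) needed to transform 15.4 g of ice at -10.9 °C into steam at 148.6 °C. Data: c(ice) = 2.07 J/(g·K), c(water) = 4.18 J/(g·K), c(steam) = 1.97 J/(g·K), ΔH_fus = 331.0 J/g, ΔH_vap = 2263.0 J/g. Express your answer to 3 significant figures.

q = 48.2 kJ

q1 (heat ice -10.9→0.0 °C): 15.4 × 2.07 × 10.9 = 347 J
q2 (melt at 0 °C): 15.4 × 331.0 = 5097 J
q3 (heat water 0.0→100.0 °C): 15.4 × 4.18 × 100.0 = 6437 J
q4 (vaporize at 100 °C): 15.4 × 2263.0 = 34850 J
q5 (heat steam 100.0→148.6 °C): 15.4 × 1.97 × 48.6 = 1474 J
Total: 347 + 5097 + 6437 + 34850 + 1474 = 48205 J = 48.2 kJ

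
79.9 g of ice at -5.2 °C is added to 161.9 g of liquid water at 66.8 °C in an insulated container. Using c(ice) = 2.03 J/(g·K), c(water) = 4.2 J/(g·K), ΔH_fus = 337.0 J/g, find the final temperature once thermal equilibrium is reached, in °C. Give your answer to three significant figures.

T_f = 17.4 °C

Heat to bring ice to 0 °C and melt it: q₁ = 79.9×2.03×5.2 + 79.9×337.0 = 27770 J
Heat the water can supply cooling to 0 °C: 161.9×4.2×66.8 = 45422.7 J > q₁, so all ice melts.
Energy balance: 161.9×4.2×(66.8 − T) = 27770 + 79.9×4.2×(T − 0)
679.98(66.8 − T) = 27770 + 335.58 T
45422.7 − 27770 = 1015.56 T
T = 17652.7 / 1015.56 = 17.38 °C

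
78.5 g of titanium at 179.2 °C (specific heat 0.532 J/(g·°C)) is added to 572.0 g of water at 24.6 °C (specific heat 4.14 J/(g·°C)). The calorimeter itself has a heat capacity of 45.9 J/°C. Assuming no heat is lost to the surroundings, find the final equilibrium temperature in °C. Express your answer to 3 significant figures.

T_f = 27.2 °C

Heat lost by titanium = heat gained by water + calorimeter.
(78.5)(0.532)(179.2 − T) = [(572.0)(4.14) + 45.9](T − 24.6)
41.762 (179.2 − T) = 2413.98 (T − 24.6)
7483.8 − 41.762 T = 2413.98 T − 59384
66867.8 = 2455.742 T
T = 27.23 °C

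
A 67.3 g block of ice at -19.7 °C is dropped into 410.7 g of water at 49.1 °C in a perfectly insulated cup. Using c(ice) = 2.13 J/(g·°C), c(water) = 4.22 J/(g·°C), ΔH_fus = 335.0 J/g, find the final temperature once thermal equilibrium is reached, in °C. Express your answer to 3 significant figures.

Heat to bring ice to 0 °C and melt it: q₁ = 67.3×2.13×19.7 + 67.3×335.0 = 25369 J
Heat the water can supply cooling to 0 °C: 410.7×4.22×49.1 = 85097.9 J > q₁, so all ice melts.
Energy balance: 410.7×4.22×(49.1 − T) = 25369 + 67.3×4.22×(T − 0)
1733.154(49.1 − T) = 25369 + 284.006 T
85097.9 − 25369 = 2017.160 T
T = 59728.9 / 2017.160 = 29.61 °C

T_f = 29.6 °C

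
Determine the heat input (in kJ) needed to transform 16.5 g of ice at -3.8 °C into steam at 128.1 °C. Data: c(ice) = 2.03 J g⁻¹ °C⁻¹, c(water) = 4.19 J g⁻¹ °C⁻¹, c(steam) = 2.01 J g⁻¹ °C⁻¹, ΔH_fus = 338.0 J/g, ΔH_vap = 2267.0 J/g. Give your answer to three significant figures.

q1 (heat ice -3.8→0.0 °C): 16.5 × 2.03 × 3.8 = 127 J
q2 (melt at 0 °C): 16.5 × 338.0 = 5577 J
q3 (heat water 0.0→100.0 °C): 16.5 × 4.19 × 100.0 = 6914 J
q4 (vaporize at 100 °C): 16.5 × 2267.0 = 37406 J
q5 (heat steam 100.0→128.1 °C): 16.5 × 2.01 × 28.1 = 932 J
Total: 127 + 5577 + 6914 + 37406 + 932 = 50956 J = 51.0 kJ

q = 51.0 kJ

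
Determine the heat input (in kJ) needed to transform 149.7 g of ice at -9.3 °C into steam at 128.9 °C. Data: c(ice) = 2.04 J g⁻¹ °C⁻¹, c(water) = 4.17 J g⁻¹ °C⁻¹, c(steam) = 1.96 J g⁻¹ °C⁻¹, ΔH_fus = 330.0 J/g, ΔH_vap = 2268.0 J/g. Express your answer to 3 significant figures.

q = 463 kJ

q1 (heat ice -9.3→0.0 °C): 149.7 × 2.04 × 9.3 = 2840 J
q2 (melt at 0 °C): 149.7 × 330.0 = 49401 J
q3 (heat water 0.0→100.0 °C): 149.7 × 4.17 × 100.0 = 62425 J
q4 (vaporize at 100 °C): 149.7 × 2268.0 = 339520 J
q5 (heat steam 100.0→128.9 °C): 149.7 × 1.96 × 28.9 = 8480 J
Total: 2840 + 49401 + 62425 + 339520 + 8480 = 462666 J = 463 kJ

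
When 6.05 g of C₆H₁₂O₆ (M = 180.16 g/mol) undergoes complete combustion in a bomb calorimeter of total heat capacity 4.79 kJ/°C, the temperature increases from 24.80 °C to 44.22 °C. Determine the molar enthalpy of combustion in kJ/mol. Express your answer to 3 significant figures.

ΔH = -2770 kJ/mol

ΔT = 44.22 − 24.80 = 19.42 °C
q_cal = C_cal × ΔT = 4.79 × 19.42 = 93.0218 kJ
n = 6.05 / 180.16 = 0.03358 mol
q_rxn = −q_cal = -93.0218 kJ
ΔH = -93.0218 / 0.03358 = -2770 kJ/mol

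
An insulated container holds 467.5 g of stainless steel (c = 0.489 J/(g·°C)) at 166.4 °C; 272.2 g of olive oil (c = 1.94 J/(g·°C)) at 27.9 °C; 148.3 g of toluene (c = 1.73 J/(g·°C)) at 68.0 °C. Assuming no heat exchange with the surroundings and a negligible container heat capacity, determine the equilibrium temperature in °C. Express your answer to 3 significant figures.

Σ mᵢcᵢ(T − Tᵢ) = 0  ⇒  T = Σ mᵢcᵢTᵢ / Σ mᵢcᵢ
Σ mᵢcᵢ = 467.5×0.489 + 272.2×1.94 + 148.3×1.73 = 1013.2345
Σ mᵢcᵢTᵢ = 228.6075×166.4 + 528.068×27.9 + 256.559×68.0 = 70219
T = 70219 / 1013.2345 = 69.30 °C

T_f = 69.3 °C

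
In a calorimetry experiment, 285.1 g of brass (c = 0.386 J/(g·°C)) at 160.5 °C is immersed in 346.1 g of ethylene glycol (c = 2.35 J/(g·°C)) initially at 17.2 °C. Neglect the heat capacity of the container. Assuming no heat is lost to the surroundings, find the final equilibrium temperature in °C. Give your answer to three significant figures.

Heat lost by brass = heat gained by ethylene glycol.
(285.1)(0.386)(160.5 − T) = (346.1)(2.35)(T − 17.2)
110.0486 (160.5 − T) = 813.335 (T − 17.2)
17663 − 110.0486 T = 813.335 T − 13989
31652 = 923.3836 T
T = 34.28 °C

T_f = 34.3 °C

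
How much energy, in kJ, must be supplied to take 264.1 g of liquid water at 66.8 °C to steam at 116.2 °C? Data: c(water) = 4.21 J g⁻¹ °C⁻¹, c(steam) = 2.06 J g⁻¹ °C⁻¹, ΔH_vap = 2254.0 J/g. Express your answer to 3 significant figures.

q = 641 kJ

q1 (heat water 66.8→100.0 °C): 264.1 × 4.21 × 33.2 = 36914 J
q2 (vaporize at 100 °C): 264.1 × 2254.0 = 595281 J
q3 (heat steam 100.0→116.2 °C): 264.1 × 2.06 × 16.2 = 8814 J
Total: 36914 + 595281 + 8814 = 641009 J = 641 kJ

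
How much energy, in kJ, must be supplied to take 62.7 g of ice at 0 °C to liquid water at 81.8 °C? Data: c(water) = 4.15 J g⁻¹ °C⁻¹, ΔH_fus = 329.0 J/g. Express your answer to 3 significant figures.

q = 41.9 kJ

q1 (melt at 0 °C): 62.7 × 329.0 = 20628 J
q2 (heat water 0.0→81.8 °C): 62.7 × 4.15 × 81.8 = 21285 J
Total: 20628 + 21285 = 41913 J = 41.9 kJ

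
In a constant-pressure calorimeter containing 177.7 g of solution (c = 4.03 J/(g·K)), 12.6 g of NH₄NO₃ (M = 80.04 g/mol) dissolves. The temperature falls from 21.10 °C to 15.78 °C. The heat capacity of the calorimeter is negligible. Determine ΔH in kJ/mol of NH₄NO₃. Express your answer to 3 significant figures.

ΔH = 24.2 kJ/mol

|ΔT| = |15.78 − 21.10| = 5.32 °C
|q_surr| = (177.7 × 4.03) × 5.32 = 716.131 × 5.32 = 3810 J
n(NH₄NO₃) = 12.6 / 80.04 = 0.1574 mol
Temperature fell, so q_rxn = +|q_surr| = 3.810 kJ
ΔH = q_rxn / n = 24.21 kJ/mol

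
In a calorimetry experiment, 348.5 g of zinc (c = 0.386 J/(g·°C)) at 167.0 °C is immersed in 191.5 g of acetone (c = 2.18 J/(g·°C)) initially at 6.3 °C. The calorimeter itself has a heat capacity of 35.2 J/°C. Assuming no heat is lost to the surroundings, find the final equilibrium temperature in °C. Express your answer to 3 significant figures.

Heat lost by zinc = heat gained by acetone + calorimeter.
(348.5)(0.386)(167.0 − T) = [(191.5)(2.18) + 35.2](T − 6.3)
134.521 (167.0 − T) = 452.67 (T − 6.3)
22465 − 134.521 T = 452.67 T − 2851.8
25316.8 = 587.191 T
T = 43.12 °C

T_f = 43.1 °C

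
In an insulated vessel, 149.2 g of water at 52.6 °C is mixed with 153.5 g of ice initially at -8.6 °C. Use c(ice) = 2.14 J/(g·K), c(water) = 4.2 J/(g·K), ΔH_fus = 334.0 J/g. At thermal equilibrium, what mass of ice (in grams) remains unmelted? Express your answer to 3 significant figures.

m_ice remaining = 63.3 g

Heat to warm all ice to 0 °C: 153.5×2.14×8.6 = 2825.0 J
Heat released by water cooling to 0 °C: 149.2×4.2×52.6 = 32961 J
32961 J < 2825.0 + 153.5×334.0 = 54094.0 J, so not all ice melts; final T = 0 °C.
Heat left for melting: 32961 − 2825.0 = 30136.0 J
Mass melted = 30136.0 / 334.0 = 90.23 g
Ice remaining = 153.5 − 90.23 = 63.27 g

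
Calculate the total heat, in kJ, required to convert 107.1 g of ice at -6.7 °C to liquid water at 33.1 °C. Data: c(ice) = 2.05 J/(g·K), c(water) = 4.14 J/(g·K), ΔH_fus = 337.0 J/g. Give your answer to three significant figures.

q = 52.2 kJ

q1 (heat ice -6.7→0.0 °C): 107.1 × 2.05 × 6.7 = 1471 J
q2 (melt at 0 °C): 107.1 × 337.0 = 36093 J
q3 (heat water 0.0→33.1 °C): 107.1 × 4.14 × 33.1 = 14676 J
Total: 1471 + 36093 + 14676 = 52240 J = 52.2 kJ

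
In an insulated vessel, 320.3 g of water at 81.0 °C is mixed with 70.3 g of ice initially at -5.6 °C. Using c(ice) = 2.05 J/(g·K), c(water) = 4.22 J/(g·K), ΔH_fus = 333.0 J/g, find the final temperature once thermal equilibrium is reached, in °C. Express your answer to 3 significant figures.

Heat to bring ice to 0 °C and melt it: q₁ = 70.3×2.05×5.6 + 70.3×333.0 = 24217 J
Heat the water can supply cooling to 0 °C: 320.3×4.22×81.0 = 109485 J > q₁, so all ice melts.
Energy balance: 320.3×4.22×(81.0 − T) = 24217 + 70.3×4.22×(T − 0)
1351.666(81.0 − T) = 24217 + 296.666 T
109485 − 24217 = 1648.332 T
T = 85268 / 1648.332 = 51.73 °C

T_f = 51.7 °C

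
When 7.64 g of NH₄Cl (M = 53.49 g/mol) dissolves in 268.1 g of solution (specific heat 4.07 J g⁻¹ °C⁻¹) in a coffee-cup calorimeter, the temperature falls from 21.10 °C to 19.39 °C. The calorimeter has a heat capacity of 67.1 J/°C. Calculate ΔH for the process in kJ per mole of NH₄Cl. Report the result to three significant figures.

ΔH = 13.9 kJ/mol

|ΔT| = |19.39 − 21.10| = 1.71 °C
|q_surr| = (268.1 × 4.07 + 67.1) × 1.71 = 1158.267 × 1.71 = 1981 J
n(NH₄Cl) = 7.64 / 53.49 = 0.1428 mol
Temperature fell, so q_rxn = +|q_surr| = 1.981 kJ
ΔH = q_rxn / n = 13.87 kJ/mol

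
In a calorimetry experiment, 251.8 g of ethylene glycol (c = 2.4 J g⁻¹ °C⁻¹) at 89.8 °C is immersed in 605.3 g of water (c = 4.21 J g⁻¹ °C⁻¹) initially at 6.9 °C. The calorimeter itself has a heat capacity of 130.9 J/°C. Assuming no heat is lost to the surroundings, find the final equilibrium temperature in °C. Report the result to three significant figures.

Heat lost by ethylene glycol = heat gained by water + calorimeter.
(251.8)(2.4)(89.8 − T) = [(605.3)(4.21) + 130.9](T − 6.9)
604.32 (89.8 − T) = 2679.213 (T − 6.9)
54268 − 604.32 T = 2679.213 T − 18487
72755 = 3283.533 T
T = 22.16 °C

T_f = 22.2 °C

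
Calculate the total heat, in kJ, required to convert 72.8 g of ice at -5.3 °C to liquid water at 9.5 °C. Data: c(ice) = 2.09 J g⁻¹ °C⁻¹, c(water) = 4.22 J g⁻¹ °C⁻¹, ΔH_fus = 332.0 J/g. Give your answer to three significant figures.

q1 (heat ice -5.3→0.0 °C): 72.8 × 2.09 × 5.3 = 806 J
q2 (melt at 0 °C): 72.8 × 332.0 = 24170 J
q3 (heat water 0.0→9.5 °C): 72.8 × 4.22 × 9.5 = 2919 J
Total: 806 + 24170 + 2919 = 27895 J = 27.9 kJ

q = 27.9 kJ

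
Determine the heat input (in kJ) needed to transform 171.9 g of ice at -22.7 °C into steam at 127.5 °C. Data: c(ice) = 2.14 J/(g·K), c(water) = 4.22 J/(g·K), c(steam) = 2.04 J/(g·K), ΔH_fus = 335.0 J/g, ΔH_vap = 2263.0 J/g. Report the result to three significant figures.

q1 (heat ice -22.7→0.0 °C): 171.9 × 2.14 × 22.7 = 8351 J
q2 (melt at 0 °C): 171.9 × 335.0 = 57587 J
q3 (heat water 0.0→100.0 °C): 171.9 × 4.22 × 100.0 = 72542 J
q4 (vaporize at 100 °C): 171.9 × 2263.0 = 389010 J
q5 (heat steam 100.0→127.5 °C): 171.9 × 2.04 × 27.5 = 9644 J
Total: 8351 + 57587 + 72542 + 389010 + 9644 = 537134 J = 537 kJ

q = 537 kJ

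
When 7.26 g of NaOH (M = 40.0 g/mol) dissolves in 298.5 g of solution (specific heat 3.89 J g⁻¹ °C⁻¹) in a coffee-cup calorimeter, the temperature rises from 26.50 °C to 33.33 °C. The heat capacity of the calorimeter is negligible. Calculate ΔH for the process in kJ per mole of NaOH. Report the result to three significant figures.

|ΔT| = |33.33 − 26.50| = 6.83 °C
|q_surr| = (298.5 × 3.89) × 6.83 = 1161.165 × 6.83 = 7931 J
n(NaOH) = 7.26 / 40.0 = 0.1815 mol
Temperature rose, so q_rxn = −|q_surr| = -7.931 kJ
ΔH = q_rxn / n = -43.70 kJ/mol

ΔH = -43.7 kJ/mol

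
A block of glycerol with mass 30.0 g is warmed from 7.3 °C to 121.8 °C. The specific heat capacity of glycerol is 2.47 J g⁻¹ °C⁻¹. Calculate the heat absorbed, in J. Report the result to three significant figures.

q = 8480 J

q = m c ΔT = 30.0 × 2.47 × (121.8 − 7.3)
q = 30.0 × 2.47 × 114.5 = 8484 J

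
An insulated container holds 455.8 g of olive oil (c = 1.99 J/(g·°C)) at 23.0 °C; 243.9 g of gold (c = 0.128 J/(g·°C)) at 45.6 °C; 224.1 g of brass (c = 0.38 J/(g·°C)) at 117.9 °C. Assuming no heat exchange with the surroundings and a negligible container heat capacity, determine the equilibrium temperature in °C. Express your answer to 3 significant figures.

Σ mᵢcᵢ(T − Tᵢ) = 0  ⇒  T = Σ mᵢcᵢTᵢ / Σ mᵢcᵢ
Σ mᵢcᵢ = 455.8×1.99 + 243.9×0.128 + 224.1×0.38 = 1023.4192
Σ mᵢcᵢTᵢ = 907.042×23.0 + 31.2192×45.6 + 85.158×117.9 = 32326
T = 32326 / 1023.4192 = 31.59 °C

T_f = 31.6 °C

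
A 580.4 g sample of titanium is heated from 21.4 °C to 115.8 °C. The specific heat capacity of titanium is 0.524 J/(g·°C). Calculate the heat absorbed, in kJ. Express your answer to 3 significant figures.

q = 28.7 kJ

q = m c ΔT = 580.4 × 0.524 × (115.8 − 21.4)
q = 580.4 × 0.524 × 94.4 = 28710 J = 28.7 kJ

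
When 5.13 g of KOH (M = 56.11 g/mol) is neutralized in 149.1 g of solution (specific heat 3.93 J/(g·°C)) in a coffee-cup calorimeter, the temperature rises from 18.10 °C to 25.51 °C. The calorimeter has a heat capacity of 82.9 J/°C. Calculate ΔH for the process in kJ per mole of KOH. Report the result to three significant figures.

|ΔT| = |25.51 − 18.10| = 7.41 °C
|q_surr| = (149.1 × 3.93 + 82.9) × 7.41 = 668.863 × 7.41 = 4956 J
n(KOH) = 5.13 / 56.11 = 0.09143 mol
Temperature rose, so q_rxn = −|q_surr| = -4.956 kJ
ΔH = q_rxn / n = -54.21 kJ/mol

ΔH = -54.2 kJ/mol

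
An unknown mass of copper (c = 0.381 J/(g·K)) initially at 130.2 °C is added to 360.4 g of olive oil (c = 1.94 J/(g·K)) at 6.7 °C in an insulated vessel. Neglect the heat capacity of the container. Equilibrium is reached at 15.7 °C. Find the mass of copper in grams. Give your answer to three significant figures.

m = 144 g

q_gained = (360.4 × 1.94) × (15.7 − 6.7) = 6293 J
q_lost = m × 0.381 × (130.2 − 15.7) = 43.6245 m
m = 6293 / 43.6245 = 144 g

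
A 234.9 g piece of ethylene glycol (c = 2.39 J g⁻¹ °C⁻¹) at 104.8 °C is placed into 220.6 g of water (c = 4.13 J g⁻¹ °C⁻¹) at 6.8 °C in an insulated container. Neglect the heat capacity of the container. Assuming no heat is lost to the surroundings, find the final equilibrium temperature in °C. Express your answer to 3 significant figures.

Heat lost by ethylene glycol = heat gained by water.
(234.9)(2.39)(104.8 − T) = (220.6)(4.13)(T − 6.8)
561.411 (104.8 − T) = 911.078 (T − 6.8)
58836 − 561.411 T = 911.078 T − 6195.3
65031.3 = 1472.489 T
T = 44.16 °C

T_f = 44.2 °C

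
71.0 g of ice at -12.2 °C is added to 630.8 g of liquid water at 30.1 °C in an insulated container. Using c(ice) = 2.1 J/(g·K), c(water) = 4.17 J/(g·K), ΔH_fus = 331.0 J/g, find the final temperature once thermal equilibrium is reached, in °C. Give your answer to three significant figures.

Heat to bring ice to 0 °C and melt it: q₁ = 71.0×2.1×12.2 + 71.0×331.0 = 25320 J
Heat the water can supply cooling to 0 °C: 630.8×4.17×30.1 = 79176.1 J > q₁, so all ice melts.
Energy balance: 630.8×4.17×(30.1 − T) = 25320 + 71.0×4.17×(T − 0)
2630.436(30.1 − T) = 25320 + 296.07 T
79176.1 − 25320 = 2926.506 T
T = 53856.1 / 2926.506 = 18.40 °C

T_f = 18.4 °C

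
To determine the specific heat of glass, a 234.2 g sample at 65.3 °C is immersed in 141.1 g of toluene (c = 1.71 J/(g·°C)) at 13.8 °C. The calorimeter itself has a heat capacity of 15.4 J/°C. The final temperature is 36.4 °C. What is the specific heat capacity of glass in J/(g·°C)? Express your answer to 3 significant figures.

q_gained = (141.1 × 1.71 + 15.4) × (36.4 − 13.8) = 5801 J
q_lost = 234.2 × c × (65.3 − 36.4) = 6768.38 c
Set equal: c = 5801 / 6768.38 = 0.857 J/(g·°C)

c = 0.857 J/(g·°C)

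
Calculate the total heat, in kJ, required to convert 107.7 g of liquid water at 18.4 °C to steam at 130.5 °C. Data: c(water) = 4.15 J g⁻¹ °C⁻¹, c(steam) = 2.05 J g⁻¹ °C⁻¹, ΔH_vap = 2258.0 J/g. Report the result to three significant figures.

q = 286 kJ

q1 (heat water 18.4→100.0 °C): 107.7 × 4.15 × 81.6 = 36472 J
q2 (vaporize at 100 °C): 107.7 × 2258.0 = 243187 J
q3 (heat steam 100.0→130.5 °C): 107.7 × 2.05 × 30.5 = 6734 J
Total: 36472 + 243187 + 6734 = 286393 J = 286 kJ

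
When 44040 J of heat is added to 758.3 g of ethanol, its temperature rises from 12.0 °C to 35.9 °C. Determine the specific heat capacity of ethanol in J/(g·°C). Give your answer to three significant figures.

c = q / (m ΔT) = 44040 / (758.3 × 23.9)
c = 44040 / 18123.37 = 2.43 J/(g·°C)

c = 2.43 J/(g·°C)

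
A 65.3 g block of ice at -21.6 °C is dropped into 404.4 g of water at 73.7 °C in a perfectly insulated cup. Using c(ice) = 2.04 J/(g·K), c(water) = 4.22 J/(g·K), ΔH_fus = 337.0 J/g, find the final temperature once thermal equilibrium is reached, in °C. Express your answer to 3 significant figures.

Heat to bring ice to 0 °C and melt it: q₁ = 65.3×2.04×21.6 + 65.3×337.0 = 24883 J
Heat the water can supply cooling to 0 °C: 404.4×4.22×73.7 = 125774 J > q₁, so all ice melts.
Energy balance: 404.4×4.22×(73.7 − T) = 24883 + 65.3×4.22×(T − 0)
1706.568(73.7 − T) = 24883 + 275.566 T
125774 − 24883 = 1982.134 T
T = 100891 / 1982.134 = 50.90 °C

T_f = 50.9 °C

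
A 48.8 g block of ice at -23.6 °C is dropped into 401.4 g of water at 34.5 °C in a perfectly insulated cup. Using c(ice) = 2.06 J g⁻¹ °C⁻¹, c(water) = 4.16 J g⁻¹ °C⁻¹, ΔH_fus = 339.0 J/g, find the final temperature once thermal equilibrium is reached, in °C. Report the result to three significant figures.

T_f = 20.7 °C

Heat to bring ice to 0 °C and melt it: q₁ = 48.8×2.06×23.6 + 48.8×339.0 = 18916 J
Heat the water can supply cooling to 0 °C: 401.4×4.16×34.5 = 57608.9 J > q₁, so all ice melts.
Energy balance: 401.4×4.16×(34.5 − T) = 18916 + 48.8×4.16×(T − 0)
1669.824(34.5 − T) = 18916 + 203.008 T
57608.9 − 18916 = 1872.832 T
T = 38692.9 / 1872.832 = 20.66 °C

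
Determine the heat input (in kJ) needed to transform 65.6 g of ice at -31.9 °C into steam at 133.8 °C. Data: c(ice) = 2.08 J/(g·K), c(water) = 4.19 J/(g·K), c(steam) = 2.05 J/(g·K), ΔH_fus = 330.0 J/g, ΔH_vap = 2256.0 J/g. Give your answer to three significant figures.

q = 206 kJ

q1 (heat ice -31.9→0.0 °C): 65.6 × 2.08 × 31.9 = 4353 J
q2 (melt at 0 °C): 65.6 × 330.0 = 21648 J
q3 (heat water 0.0→100.0 °C): 65.6 × 4.19 × 100.0 = 27486 J
q4 (vaporize at 100 °C): 65.6 × 2256.0 = 147994 J
q5 (heat steam 100.0→133.8 °C): 65.6 × 2.05 × 33.8 = 4545 J
Total: 4353 + 21648 + 27486 + 147994 + 4545 = 206026 J = 206 kJ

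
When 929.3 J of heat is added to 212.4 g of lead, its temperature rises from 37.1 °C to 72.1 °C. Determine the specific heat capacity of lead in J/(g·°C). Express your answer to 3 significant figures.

c = 0.125 J/(g·°C)

c = q / (m ΔT) = 929.3 / (212.4 × 35.0)
c = 929.3 / 7434 = 0.125 J/(g·°C)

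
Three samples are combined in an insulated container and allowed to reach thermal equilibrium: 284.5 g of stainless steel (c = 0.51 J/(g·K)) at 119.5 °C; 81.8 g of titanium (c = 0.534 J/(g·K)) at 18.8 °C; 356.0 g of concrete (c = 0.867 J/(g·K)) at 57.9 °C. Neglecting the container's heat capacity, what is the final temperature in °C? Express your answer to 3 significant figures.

T_f = 72.4 °C

Σ mᵢcᵢ(T − Tᵢ) = 0  ⇒  T = Σ mᵢcᵢTᵢ / Σ mᵢcᵢ
Σ mᵢcᵢ = 284.5×0.51 + 81.8×0.534 + 356.0×0.867 = 497.4282
Σ mᵢcᵢTᵢ = 145.095×119.5 + 43.6812×18.8 + 308.652×57.9 = 36031
T = 36031 / 497.4282 = 72.43 °C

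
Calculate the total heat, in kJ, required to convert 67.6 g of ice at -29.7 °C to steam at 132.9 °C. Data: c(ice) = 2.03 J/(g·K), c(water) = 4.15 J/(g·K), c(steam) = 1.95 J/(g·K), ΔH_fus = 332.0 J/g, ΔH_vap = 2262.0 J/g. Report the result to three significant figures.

q1 (heat ice -29.7→0.0 °C): 67.6 × 2.03 × 29.7 = 4076 J
q2 (melt at 0 °C): 67.6 × 332.0 = 22443 J
q3 (heat water 0.0→100.0 °C): 67.6 × 4.15 × 100.0 = 28054 J
q4 (vaporize at 100 °C): 67.6 × 2262.0 = 152911 J
q5 (heat steam 100.0→132.9 °C): 67.6 × 1.95 × 32.9 = 4337 J
Total: 4076 + 22443 + 28054 + 152911 + 4337 = 211821 J = 212 kJ

q = 212 kJ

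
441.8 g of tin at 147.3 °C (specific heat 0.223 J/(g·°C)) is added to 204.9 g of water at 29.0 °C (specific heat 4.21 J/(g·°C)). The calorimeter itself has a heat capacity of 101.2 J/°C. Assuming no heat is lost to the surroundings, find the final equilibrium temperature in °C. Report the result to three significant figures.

Heat lost by tin = heat gained by water + calorimeter.
(441.8)(0.223)(147.3 − T) = [(204.9)(4.21) + 101.2](T − 29.0)
98.5214 (147.3 − T) = 963.829 (T − 29.0)
14512 − 98.5214 T = 963.829 T − 27951
42463 = 1062.3504 T
T = 39.97 °C

T_f = 40.0 °C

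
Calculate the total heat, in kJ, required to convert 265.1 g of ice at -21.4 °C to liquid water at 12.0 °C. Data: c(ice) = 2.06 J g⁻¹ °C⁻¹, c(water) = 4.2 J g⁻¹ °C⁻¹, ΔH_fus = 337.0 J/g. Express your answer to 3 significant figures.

q1 (heat ice -21.4→0.0 °C): 265.1 × 2.06 × 21.4 = 11687 J
q2 (melt at 0 °C): 265.1 × 337.0 = 89339 J
q3 (heat water 0.0→12.0 °C): 265.1 × 4.2 × 12.0 = 13361 J
Total: 11687 + 89339 + 13361 = 114387 J = 114 kJ

q = 114 kJ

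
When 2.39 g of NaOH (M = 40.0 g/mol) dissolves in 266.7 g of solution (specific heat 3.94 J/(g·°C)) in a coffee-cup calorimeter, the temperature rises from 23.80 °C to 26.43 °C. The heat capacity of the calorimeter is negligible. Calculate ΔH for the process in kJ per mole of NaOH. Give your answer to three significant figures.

ΔH = -46.3 kJ/mol

|ΔT| = |26.43 − 23.80| = 2.63 °C
|q_surr| = (266.7 × 3.94) × 2.63 = 1050.798 × 2.63 = 2764 J
n(NaOH) = 2.39 / 40.0 = 0.05975 mol
Temperature rose, so q_rxn = −|q_surr| = -2.764 kJ
ΔH = q_rxn / n = -46.26 kJ/mol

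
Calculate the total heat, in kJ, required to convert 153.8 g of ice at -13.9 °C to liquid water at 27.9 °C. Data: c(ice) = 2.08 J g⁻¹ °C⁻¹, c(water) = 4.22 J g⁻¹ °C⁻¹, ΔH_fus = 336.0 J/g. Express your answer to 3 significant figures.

q1 (heat ice -13.9→0.0 °C): 153.8 × 2.08 × 13.9 = 4447 J
q2 (melt at 0 °C): 153.8 × 336.0 = 51677 J
q3 (heat water 0.0→27.9 °C): 153.8 × 4.22 × 27.9 = 18108 J
Total: 4447 + 51677 + 18108 = 74232 J = 74.2 kJ

q = 74.2 kJ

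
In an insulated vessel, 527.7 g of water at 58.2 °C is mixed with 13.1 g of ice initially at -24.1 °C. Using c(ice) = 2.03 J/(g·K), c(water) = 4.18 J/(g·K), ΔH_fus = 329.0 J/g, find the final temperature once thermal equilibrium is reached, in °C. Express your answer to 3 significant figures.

T_f = 54.6 °C

Heat to bring ice to 0 °C and melt it: q₁ = 13.1×2.03×24.1 + 13.1×329.0 = 4950.8 J
Heat the water can supply cooling to 0 °C: 527.7×4.18×58.2 = 128377 J > q₁, so all ice melts.
Energy balance: 527.7×4.18×(58.2 − T) = 4950.8 + 13.1×4.18×(T − 0)
2205.786(58.2 − T) = 4950.8 + 54.758 T
128377 − 4950.8 = 2260.544 T
T = 123426.2 / 2260.544 = 54.60 °C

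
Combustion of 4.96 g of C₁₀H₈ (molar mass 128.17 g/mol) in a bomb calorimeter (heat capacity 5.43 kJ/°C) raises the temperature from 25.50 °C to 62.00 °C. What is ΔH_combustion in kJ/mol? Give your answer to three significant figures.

ΔT = 62.00 − 25.50 = 36.50 °C
q_cal = C_cal × ΔT = 5.43 × 36.50 = 198.195 kJ
n = 4.96 / 128.17 = 0.03870 mol
q_rxn = −q_cal = -198.195 kJ
ΔH = -198.195 / 0.03870 = -5121 kJ/mol

ΔH = -5120 kJ/mol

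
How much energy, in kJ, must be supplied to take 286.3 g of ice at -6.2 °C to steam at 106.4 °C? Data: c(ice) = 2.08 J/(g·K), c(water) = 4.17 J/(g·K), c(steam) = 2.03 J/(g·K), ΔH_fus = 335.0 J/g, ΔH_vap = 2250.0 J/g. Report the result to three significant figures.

q = 867 kJ

q1 (heat ice -6.2→0.0 °C): 286.3 × 2.08 × 6.2 = 3692 J
q2 (melt at 0 °C): 286.3 × 335.0 = 95911 J
q3 (heat water 0.0→100.0 °C): 286.3 × 4.17 × 100.0 = 119387 J
q4 (vaporize at 100 °C): 286.3 × 2250.0 = 644175 J
q5 (heat steam 100.0→106.4 °C): 286.3 × 2.03 × 6.4 = 3720 J
Total: 3692 + 95911 + 119387 + 644175 + 3720 = 866885 J = 867 kJ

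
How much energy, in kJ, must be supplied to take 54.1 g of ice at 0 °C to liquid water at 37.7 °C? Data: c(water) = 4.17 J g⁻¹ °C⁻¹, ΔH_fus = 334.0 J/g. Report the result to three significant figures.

q1 (melt at 0 °C): 54.1 × 334.0 = 18069 J
q2 (heat water 0.0→37.7 °C): 54.1 × 4.17 × 37.7 = 8505 J
Total: 18069 + 8505 = 26574 J = 26.6 kJ

q = 26.6 kJ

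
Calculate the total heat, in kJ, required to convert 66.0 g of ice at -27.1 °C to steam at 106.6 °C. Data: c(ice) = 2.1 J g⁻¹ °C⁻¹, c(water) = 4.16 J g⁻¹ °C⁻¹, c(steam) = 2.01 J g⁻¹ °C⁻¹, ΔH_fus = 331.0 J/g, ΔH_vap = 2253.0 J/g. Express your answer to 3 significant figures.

q = 203 kJ

q1 (heat ice -27.1→0.0 °C): 66.0 × 2.1 × 27.1 = 3756 J
q2 (melt at 0 °C): 66.0 × 331.0 = 21846 J
q3 (heat water 0.0→100.0 °C): 66.0 × 4.16 × 100.0 = 27456 J
q4 (vaporize at 100 °C): 66.0 × 2253.0 = 148698 J
q5 (heat steam 100.0→106.6 °C): 66.0 × 2.01 × 6.6 = 876 J
Total: 3756 + 21846 + 27456 + 148698 + 876 = 202632 J = 203 kJ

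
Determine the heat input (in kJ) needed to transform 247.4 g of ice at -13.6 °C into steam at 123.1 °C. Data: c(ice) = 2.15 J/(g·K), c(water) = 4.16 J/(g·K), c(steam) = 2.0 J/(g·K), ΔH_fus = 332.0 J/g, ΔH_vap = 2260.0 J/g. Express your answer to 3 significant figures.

q = 763 kJ

q1 (heat ice -13.6→0.0 °C): 247.4 × 2.15 × 13.6 = 7234 J
q2 (melt at 0 °C): 247.4 × 332.0 = 82137 J
q3 (heat water 0.0→100.0 °C): 247.4 × 4.16 × 100.0 = 102918 J
q4 (vaporize at 100 °C): 247.4 × 2260.0 = 559124 J
q5 (heat steam 100.0→123.1 °C): 247.4 × 2.0 × 23.1 = 11430 J
Total: 7234 + 82137 + 102918 + 559124 + 11430 = 762843 J = 763 kJ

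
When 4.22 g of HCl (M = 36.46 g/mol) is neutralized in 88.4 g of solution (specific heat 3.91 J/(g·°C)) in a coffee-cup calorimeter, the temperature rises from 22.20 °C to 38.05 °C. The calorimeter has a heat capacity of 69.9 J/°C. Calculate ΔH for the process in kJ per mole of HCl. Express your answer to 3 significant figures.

ΔH = -56.9 kJ/mol

|ΔT| = |38.05 − 22.20| = 15.85 °C
|q_surr| = (88.4 × 3.91 + 69.9) × 15.85 = 415.544 × 15.85 = 6586 J
n(HCl) = 4.22 / 36.46 = 0.1157 mol
Temperature rose, so q_rxn = −|q_surr| = -6.586 kJ
ΔH = q_rxn / n = -56.92 kJ/mol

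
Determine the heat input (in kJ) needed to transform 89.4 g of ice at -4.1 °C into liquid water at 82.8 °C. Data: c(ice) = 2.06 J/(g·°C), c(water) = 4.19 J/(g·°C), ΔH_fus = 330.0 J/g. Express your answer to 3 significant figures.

q1 (heat ice -4.1→0.0 °C): 89.4 × 2.06 × 4.1 = 755 J
q2 (melt at 0 °C): 89.4 × 330.0 = 29502 J
q3 (heat water 0.0→82.8 °C): 89.4 × 4.19 × 82.8 = 31016 J
Total: 755 + 29502 + 31016 = 61273 J = 61.3 kJ

q = 61.3 kJ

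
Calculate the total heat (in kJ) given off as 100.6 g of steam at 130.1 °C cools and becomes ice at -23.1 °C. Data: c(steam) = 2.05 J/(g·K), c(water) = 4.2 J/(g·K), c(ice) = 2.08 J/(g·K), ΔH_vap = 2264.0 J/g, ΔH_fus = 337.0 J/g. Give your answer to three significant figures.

q1 (cool steam 130.1→100 °C): 100.6 × 2.05 × 30.1 = 6208 J
q2 (condense at 100 °C): 100.6 × 2264.0 = 227758 J
q3 (cool water 100→0 °C): 100.6 × 4.2 × 100.0 = 42252 J
q4 (freeze at 0 °C): 100.6 × 337.0 = 33902 J
q5 (cool ice 0→-23.1 °C): 100.6 × 2.08 × 23.1 = 4834 J
Total: 6208 + 227758 + 42252 + 33902 + 4834 = 314954 J = 315 kJ

q = 315 kJ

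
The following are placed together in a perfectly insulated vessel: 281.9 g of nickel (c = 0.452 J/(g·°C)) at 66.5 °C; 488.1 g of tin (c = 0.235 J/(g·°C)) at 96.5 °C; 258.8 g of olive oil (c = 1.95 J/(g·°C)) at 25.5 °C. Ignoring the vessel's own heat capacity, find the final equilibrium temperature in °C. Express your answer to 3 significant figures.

Σ mᵢcᵢ(T − Tᵢ) = 0  ⇒  T = Σ mᵢcᵢTᵢ / Σ mᵢcᵢ
Σ mᵢcᵢ = 281.9×0.452 + 488.1×0.235 + 258.8×1.95 = 746.7823
Σ mᵢcᵢTᵢ = 127.4188×66.5 + 114.7035×96.5 + 504.66×25.5 = 32411
T = 32411 / 746.7823 = 43.40 °C

T_f = 43.4 °C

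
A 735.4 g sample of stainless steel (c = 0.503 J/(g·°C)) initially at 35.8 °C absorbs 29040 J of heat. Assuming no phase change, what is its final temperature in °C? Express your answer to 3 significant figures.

ΔT = q / (m c) = 29040 / (735.4 × 0.503) = 78.51 °C
T_f = 35.8 + 78.51 = 114.31 °C

T_f = 114 °C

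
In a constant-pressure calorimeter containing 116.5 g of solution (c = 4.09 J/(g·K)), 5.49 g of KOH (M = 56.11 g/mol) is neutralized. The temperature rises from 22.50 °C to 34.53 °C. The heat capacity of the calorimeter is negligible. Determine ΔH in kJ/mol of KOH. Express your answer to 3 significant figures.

|ΔT| = |34.53 − 22.50| = 12.03 °C
|q_surr| = (116.5 × 4.09) × 12.03 = 476.485 × 12.03 = 5732 J
n(KOH) = 5.49 / 56.11 = 0.09784 mol
Temperature rose, so q_rxn = −|q_surr| = -5.732 kJ
ΔH = q_rxn / n = -58.59 kJ/mol

ΔH = -58.6 kJ/mol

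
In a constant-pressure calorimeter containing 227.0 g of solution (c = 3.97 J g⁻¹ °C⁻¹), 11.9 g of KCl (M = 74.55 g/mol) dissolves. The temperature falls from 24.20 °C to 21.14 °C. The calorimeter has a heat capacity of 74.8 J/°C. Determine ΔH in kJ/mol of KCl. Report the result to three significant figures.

ΔH = 18.7 kJ/mol

|ΔT| = |21.14 − 24.20| = 3.06 °C
|q_surr| = (227.0 × 3.97 + 74.8) × 3.06 = 975.99 × 3.06 = 2987 J
n(KCl) = 11.9 / 74.55 = 0.1596 mol
Temperature fell, so q_rxn = +|q_surr| = 2.987 kJ
ΔH = q_rxn / n = 18.72 kJ/mol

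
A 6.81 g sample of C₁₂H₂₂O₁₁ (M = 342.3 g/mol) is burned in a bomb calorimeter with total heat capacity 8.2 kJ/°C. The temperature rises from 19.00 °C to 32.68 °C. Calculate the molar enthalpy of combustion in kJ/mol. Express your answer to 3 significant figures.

ΔT = 32.68 − 19.00 = 13.68 °C
q_cal = C_cal × ΔT = 8.2 × 13.68 = 112.176 kJ
n = 6.81 / 342.3 = 0.01989 mol
q_rxn = −q_cal = -112.176 kJ
ΔH = -112.176 / 0.01989 = -5640 kJ/mol

ΔH = -5640 kJ/mol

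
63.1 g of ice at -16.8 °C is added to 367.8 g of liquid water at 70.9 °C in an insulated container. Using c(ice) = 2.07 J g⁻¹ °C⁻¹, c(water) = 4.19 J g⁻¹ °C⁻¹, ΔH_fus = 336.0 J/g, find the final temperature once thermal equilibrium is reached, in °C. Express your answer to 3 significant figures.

Heat to bring ice to 0 °C and melt it: q₁ = 63.1×2.07×16.8 + 63.1×336.0 = 23396 J
Heat the water can supply cooling to 0 °C: 367.8×4.19×70.9 = 109263 J > q₁, so all ice melts.
Energy balance: 367.8×4.19×(70.9 − T) = 23396 + 63.1×4.19×(T − 0)
1541.082(70.9 − T) = 23396 + 264.389 T
109263 − 23396 = 1805.471 T
T = 85867 / 1805.471 = 47.56 °C

T_f = 47.6 °C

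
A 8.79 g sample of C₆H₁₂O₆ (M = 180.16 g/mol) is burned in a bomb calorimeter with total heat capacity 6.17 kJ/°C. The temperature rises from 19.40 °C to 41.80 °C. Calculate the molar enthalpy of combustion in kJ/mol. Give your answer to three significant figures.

ΔT = 41.80 − 19.40 = 22.40 °C
q_cal = C_cal × ΔT = 6.17 × 22.40 = 138.208 kJ
n = 8.79 / 180.16 = 0.04879 mol
q_rxn = −q_cal = -138.208 kJ
ΔH = -138.208 / 0.04879 = -2833 kJ/mol

ΔH = -2830 kJ/mol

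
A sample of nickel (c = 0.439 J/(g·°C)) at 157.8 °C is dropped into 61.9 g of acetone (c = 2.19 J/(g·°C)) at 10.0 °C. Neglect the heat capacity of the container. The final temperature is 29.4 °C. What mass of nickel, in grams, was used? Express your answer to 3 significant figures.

m = 46.7 g

q_gained = (61.9 × 2.19) × (29.4 − 10.0) = 2630 J
q_lost = m × 0.439 × (157.8 − 29.4) = 56.3676 m
m = 2630 / 56.3676 = 46.7 g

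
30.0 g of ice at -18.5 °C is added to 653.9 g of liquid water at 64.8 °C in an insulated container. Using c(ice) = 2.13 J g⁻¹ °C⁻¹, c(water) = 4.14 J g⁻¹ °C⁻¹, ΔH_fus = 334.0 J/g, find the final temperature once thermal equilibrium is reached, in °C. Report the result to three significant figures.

Heat to bring ice to 0 °C and melt it: q₁ = 30.0×2.13×18.5 + 30.0×334.0 = 11202 J
Heat the water can supply cooling to 0 °C: 653.9×4.14×64.8 = 175423 J > q₁, so all ice melts.
Energy balance: 653.9×4.14×(64.8 − T) = 11202 + 30.0×4.14×(T − 0)
2707.146(64.8 − T) = 11202 + 124.2 T
175423 − 11202 = 2831.346 T
T = 164221 / 2831.346 = 58.00 °C

T_f = 58.0 °C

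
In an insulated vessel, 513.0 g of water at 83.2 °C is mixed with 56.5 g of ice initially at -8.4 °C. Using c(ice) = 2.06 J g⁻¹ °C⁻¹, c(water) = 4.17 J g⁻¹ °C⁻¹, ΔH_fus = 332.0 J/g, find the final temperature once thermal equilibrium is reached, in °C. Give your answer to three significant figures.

T_f = 66.6 °C

Heat to bring ice to 0 °C and melt it: q₁ = 56.5×2.06×8.4 + 56.5×332.0 = 19736 J
Heat the water can supply cooling to 0 °C: 513.0×4.17×83.2 = 177982 J > q₁, so all ice melts.
Energy balance: 513.0×4.17×(83.2 − T) = 19736 + 56.5×4.17×(T − 0)
2139.21(83.2 − T) = 19736 + 235.605 T
177982 − 19736 = 2374.815 T
T = 158246 / 2374.815 = 66.64 °C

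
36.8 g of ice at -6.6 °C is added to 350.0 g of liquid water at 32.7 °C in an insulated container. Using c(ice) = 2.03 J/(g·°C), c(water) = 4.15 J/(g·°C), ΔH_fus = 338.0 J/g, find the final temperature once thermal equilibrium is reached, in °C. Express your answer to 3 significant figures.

T_f = 21.5 °C

Heat to bring ice to 0 °C and melt it: q₁ = 36.8×2.03×6.6 + 36.8×338.0 = 12931 J
Heat the water can supply cooling to 0 °C: 350.0×4.15×32.7 = 47496.8 J > q₁, so all ice melts.
Energy balance: 350.0×4.15×(32.7 − T) = 12931 + 36.8×4.15×(T − 0)
1452.5(32.7 − T) = 12931 + 152.72 T
47496.8 − 12931 = 1605.22 T
T = 34565.8 / 1605.22 = 21.53 °C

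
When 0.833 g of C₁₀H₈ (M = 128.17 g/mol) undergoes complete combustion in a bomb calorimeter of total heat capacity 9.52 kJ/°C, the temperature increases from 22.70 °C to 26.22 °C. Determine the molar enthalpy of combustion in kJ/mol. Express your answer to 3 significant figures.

ΔH = -5160 kJ/mol

ΔT = 26.22 − 22.70 = 3.52 °C
q_cal = C_cal × ΔT = 9.52 × 3.52 = 33.5104 kJ
n = 0.833 / 128.17 = 0.006499 mol
q_rxn = −q_cal = -33.5104 kJ
ΔH = -33.5104 / 0.006499 = -5156 kJ/mol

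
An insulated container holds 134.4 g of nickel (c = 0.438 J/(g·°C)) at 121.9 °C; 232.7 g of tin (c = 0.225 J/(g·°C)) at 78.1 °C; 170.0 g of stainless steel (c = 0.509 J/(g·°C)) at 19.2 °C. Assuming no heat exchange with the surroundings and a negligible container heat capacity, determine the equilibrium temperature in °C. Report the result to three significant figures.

T_f = 65.4 °C

Σ mᵢcᵢ(T − Tᵢ) = 0  ⇒  T = Σ mᵢcᵢTᵢ / Σ mᵢcᵢ
Σ mᵢcᵢ = 134.4×0.438 + 232.7×0.225 + 170.0×0.509 = 197.7547
Σ mᵢcᵢTᵢ = 58.8672×121.9 + 52.3575×78.1 + 86.53×19.2 = 12926
T = 12926 / 197.7547 = 65.36 °C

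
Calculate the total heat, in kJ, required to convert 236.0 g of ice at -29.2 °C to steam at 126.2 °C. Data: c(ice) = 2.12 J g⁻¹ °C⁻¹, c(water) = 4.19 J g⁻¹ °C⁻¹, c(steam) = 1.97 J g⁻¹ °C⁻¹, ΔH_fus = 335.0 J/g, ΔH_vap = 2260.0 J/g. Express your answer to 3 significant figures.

q1 (heat ice -29.2→0.0 °C): 236.0 × 2.12 × 29.2 = 14609 J
q2 (melt at 0 °C): 236.0 × 335.0 = 79060 J
q3 (heat water 0.0→100.0 °C): 236.0 × 4.19 × 100.0 = 98884 J
q4 (vaporize at 100 °C): 236.0 × 2260.0 = 533360 J
q5 (heat steam 100.0→126.2 °C): 236.0 × 1.97 × 26.2 = 12181 J
Total: 14609 + 79060 + 98884 + 533360 + 12181 = 738094 J = 738 kJ

q = 738 kJ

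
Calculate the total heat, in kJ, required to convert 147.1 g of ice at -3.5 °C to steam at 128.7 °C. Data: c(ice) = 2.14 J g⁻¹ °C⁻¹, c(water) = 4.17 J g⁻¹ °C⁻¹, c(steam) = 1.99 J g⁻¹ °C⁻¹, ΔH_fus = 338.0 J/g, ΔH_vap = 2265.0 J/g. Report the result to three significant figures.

q = 454 kJ

q1 (heat ice -3.5→0.0 °C): 147.1 × 2.14 × 3.5 = 1102 J
q2 (melt at 0 °C): 147.1 × 338.0 = 49720 J
q3 (heat water 0.0→100.0 °C): 147.1 × 4.17 × 100.0 = 61341 J
q4 (vaporize at 100 °C): 147.1 × 2265.0 = 333182 J
q5 (heat steam 100.0→128.7 °C): 147.1 × 1.99 × 28.7 = 8401 J
Total: 1102 + 49720 + 61341 + 333182 + 8401 = 453746 J = 454 kJ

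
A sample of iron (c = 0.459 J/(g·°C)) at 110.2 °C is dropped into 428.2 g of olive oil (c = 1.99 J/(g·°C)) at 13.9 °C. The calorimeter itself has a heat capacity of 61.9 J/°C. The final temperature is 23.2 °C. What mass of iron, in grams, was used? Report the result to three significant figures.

m = 213 g

q_gained = (428.2 × 1.99 + 61.9) × (23.2 − 13.9) = 8500 J
q_lost = m × 0.459 × (110.2 − 23.2) = 39.933 m
m = 8500 / 39.933 = 213 g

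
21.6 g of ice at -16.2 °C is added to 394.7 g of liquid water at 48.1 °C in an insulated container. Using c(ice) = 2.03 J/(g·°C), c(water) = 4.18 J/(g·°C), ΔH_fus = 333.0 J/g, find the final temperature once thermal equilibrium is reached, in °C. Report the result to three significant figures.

Heat to bring ice to 0 °C and melt it: q₁ = 21.6×2.03×16.2 + 21.6×333.0 = 7903.1 J
Heat the water can supply cooling to 0 °C: 394.7×4.18×48.1 = 79357.6 J > q₁, so all ice melts.
Energy balance: 394.7×4.18×(48.1 − T) = 7903.1 + 21.6×4.18×(T − 0)
1649.846(48.1 − T) = 7903.1 + 90.288 T
79357.6 − 7903.1 = 1740.134 T
T = 71454.5 / 1740.134 = 41.06 °C

T_f = 41.1 °C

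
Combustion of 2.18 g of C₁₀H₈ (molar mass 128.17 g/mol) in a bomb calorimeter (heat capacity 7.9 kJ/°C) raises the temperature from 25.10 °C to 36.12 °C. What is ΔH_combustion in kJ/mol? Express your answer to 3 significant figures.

ΔT = 36.12 − 25.10 = 11.02 °C
q_cal = C_cal × ΔT = 7.9 × 11.02 = 87.058 kJ
n = 2.18 / 128.17 = 0.01701 mol
q_rxn = −q_cal = -87.058 kJ
ΔH = -87.058 / 0.01701 = -5118 kJ/mol

ΔH = -5120 kJ/mol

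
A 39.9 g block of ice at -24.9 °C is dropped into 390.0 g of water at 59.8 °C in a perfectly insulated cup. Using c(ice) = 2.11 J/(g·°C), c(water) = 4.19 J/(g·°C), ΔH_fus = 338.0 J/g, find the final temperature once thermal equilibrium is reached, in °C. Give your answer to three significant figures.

T_f = 45.6 °C

Heat to bring ice to 0 °C and melt it: q₁ = 39.9×2.11×24.9 + 39.9×338.0 = 15583 J
Heat the water can supply cooling to 0 °C: 390.0×4.19×59.8 = 97719.2 J > q₁, so all ice melts.
Energy balance: 390.0×4.19×(59.8 − T) = 15583 + 39.9×4.19×(T − 0)
1634.1(59.8 − T) = 15583 + 167.181 T
97719.2 − 15583 = 1801.281 T
T = 82136.2 / 1801.281 = 45.60 °C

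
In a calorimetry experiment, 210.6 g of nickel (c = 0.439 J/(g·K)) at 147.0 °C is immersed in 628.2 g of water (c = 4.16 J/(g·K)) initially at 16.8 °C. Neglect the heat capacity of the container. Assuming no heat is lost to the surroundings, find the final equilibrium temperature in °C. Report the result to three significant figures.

T_f = 21.2 °C

Heat lost by nickel = heat gained by water.
(210.6)(0.439)(147.0 − T) = (628.2)(4.16)(T − 16.8)
92.4534 (147.0 − T) = 2613.312 (T − 16.8)
13591 − 92.4534 T = 2613.312 T − 43904
57495 = 2705.7654 T
T = 21.249 °C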